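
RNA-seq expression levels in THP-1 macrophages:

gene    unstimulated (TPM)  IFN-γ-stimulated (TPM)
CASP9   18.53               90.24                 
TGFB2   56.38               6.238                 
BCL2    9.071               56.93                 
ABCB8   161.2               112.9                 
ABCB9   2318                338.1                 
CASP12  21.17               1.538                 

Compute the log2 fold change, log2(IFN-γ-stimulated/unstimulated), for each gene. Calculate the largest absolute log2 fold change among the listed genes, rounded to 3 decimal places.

3.783

log2(90.24/18.53) = 2.284  (CASP9)
log2(6.238/56.38) = -3.176  (TGFB2)
log2(56.93/9.071) = 2.650  (BCL2)
log2(112.9/161.2) = -0.514  (ABCB8)
log2(338.1/2318) = -2.777  (ABCB9)
log2(1.538/21.17) = -3.783  (CASP12)
The largest magnitude belongs to CASP12.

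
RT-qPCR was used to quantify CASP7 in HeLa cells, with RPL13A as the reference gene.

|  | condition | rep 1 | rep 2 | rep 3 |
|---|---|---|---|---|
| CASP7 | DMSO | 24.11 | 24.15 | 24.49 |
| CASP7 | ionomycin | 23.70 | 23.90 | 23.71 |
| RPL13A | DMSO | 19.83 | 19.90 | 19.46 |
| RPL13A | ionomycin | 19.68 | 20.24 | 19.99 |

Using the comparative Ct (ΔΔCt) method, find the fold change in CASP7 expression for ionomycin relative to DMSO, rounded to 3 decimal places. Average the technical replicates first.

1.647

Mean Ct: CASP7 DMSO 24.250; CASP7 ionomycin 23.770; RPL13A DMSO 19.730; RPL13A ionomycin 19.970
ΔCt(DMSO) = 24.250 − 19.730 = 4.520
ΔCt(ionomycin) = 23.770 − 19.970 = 3.800
ΔΔCt = 3.800 − 4.520 = -0.720
Fold change = 2^(−(-0.720)) = 2^0.720 = 1.6472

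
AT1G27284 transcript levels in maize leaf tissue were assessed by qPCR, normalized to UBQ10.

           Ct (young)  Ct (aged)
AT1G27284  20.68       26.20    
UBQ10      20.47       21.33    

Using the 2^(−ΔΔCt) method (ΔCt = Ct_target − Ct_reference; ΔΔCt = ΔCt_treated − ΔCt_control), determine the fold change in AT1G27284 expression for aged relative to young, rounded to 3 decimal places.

0.040

ΔCt(young) = 20.680 − 20.470 = 0.210
ΔCt(aged) = 26.200 − 21.330 = 4.870
ΔΔCt = 4.870 − 0.210 = 4.660
Fold change = 2^(−4.660) = 0.0396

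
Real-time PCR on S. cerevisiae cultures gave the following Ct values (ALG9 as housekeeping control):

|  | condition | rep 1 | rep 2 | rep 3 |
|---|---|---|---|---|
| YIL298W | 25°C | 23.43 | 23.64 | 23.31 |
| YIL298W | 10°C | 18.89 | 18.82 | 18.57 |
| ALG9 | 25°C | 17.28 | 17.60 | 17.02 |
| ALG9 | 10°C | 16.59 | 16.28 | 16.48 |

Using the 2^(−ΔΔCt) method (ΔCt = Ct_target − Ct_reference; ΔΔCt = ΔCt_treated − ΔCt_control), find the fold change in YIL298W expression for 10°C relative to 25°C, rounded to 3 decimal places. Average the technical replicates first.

Mean Ct: YIL298W 25°C 23.460; YIL298W 10°C 18.760; ALG9 25°C 17.300; ALG9 10°C 16.450
ΔCt(25°C) = 23.460 − 17.300 = 6.160
ΔCt(10°C) = 18.760 − 16.450 = 2.310
ΔΔCt = 2.310 − 6.160 = -3.850
Fold change = 2^(−(-3.850)) = 2^3.850 = 14.4200

14.420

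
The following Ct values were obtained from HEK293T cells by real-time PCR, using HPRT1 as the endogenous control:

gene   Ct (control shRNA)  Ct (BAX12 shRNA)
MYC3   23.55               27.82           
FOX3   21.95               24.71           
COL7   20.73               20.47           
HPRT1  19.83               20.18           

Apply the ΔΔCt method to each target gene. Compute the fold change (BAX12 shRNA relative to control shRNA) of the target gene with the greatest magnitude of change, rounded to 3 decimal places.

MYC3: ΔΔCt = (27.82−20.18) − (23.55−19.83) = 7.64 − 3.72 = 3.92; fold change = 2^-3.92 = 0.066
FOX3: ΔΔCt = (24.71−20.18) − (21.95−19.83) = 4.53 − 2.12 = 2.41; fold change = 2^-2.41 = 0.188
COL7: ΔΔCt = (20.47−20.18) − (20.73−19.83) = 0.29 − 0.90 = -0.61; fold change = 2^0.61 = 1.526
MYC3 has the largest |ΔΔCt| = 3.92.

0.066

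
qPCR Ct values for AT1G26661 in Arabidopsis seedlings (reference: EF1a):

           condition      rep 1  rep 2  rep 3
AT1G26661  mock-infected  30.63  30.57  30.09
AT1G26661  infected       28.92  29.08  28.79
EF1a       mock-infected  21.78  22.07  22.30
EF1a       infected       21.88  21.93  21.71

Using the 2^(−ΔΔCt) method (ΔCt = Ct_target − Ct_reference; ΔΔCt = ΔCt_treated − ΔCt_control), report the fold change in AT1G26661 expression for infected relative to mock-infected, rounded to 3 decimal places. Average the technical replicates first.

Mean Ct: AT1G26661 mock-infected 30.430; AT1G26661 infected 28.930; EF1a mock-infected 22.050; EF1a infected 21.840
ΔCt(mock-infected) = 30.430 − 22.050 = 8.380
ΔCt(infected) = 28.930 − 21.840 = 7.090
ΔΔCt = 7.090 − 8.380 = -1.290
Fold change = 2^(−(-1.290)) = 2^1.290 = 2.4453

2.445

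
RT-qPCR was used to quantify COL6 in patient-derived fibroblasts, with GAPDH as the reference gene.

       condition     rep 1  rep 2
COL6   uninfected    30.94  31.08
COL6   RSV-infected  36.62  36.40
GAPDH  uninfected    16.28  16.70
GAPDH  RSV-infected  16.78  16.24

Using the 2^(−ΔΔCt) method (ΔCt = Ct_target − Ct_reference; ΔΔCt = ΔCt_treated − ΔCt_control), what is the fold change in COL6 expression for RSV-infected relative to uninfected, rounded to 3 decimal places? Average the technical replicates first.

Mean Ct: COL6 uninfected 31.010; COL6 RSV-infected 36.510; GAPDH uninfected 16.490; GAPDH RSV-infected 16.510
ΔCt(uninfected) = 31.010 − 16.490 = 14.520
ΔCt(RSV-infected) = 36.510 − 16.510 = 20.000
ΔΔCt = 20.000 − 14.520 = 5.480
Fold change = 2^(−5.480) = 0.0224

0.022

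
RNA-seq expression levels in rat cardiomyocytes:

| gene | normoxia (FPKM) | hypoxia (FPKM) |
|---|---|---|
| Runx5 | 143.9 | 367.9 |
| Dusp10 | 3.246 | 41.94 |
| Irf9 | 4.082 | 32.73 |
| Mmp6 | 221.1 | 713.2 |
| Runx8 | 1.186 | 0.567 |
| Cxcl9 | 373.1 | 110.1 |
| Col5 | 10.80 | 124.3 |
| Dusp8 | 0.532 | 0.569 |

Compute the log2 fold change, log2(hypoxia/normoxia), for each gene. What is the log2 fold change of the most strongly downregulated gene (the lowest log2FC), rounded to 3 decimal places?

-1.761

log2(367.9/143.9) = 1.354  (Runx5)
log2(41.94/3.246) = 3.692  (Dusp10)
log2(32.73/4.082) = 3.003  (Irf9)
log2(713.2/221.1) = 1.690  (Mmp6)
log2(0.567/1.186) = -1.065  (Runx8)
log2(110.1/373.1) = -1.761  (Cxcl9)
log2(124.3/10.80) = 3.525  (Col5)
log2(0.569/0.532) = 0.097  (Dusp8)
Cxcl9 is most strongly downregulated.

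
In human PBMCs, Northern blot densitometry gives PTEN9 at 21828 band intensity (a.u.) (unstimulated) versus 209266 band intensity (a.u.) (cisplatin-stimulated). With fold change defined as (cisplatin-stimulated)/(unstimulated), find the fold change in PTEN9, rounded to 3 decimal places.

Fold change = 209266 / 21828 = 9.5870
PTEN9 is upregulated.

9.587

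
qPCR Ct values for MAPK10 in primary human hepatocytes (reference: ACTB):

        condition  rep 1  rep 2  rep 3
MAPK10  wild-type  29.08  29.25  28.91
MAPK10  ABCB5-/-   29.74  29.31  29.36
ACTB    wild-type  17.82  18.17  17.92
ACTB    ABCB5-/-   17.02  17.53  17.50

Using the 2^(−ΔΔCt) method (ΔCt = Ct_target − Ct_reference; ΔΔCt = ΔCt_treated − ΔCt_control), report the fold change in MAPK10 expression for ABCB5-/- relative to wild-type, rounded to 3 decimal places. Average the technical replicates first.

0.497

Mean Ct: MAPK10 wild-type 29.080; MAPK10 ABCB5-/- 29.470; ACTB wild-type 17.970; ACTB ABCB5-/- 17.350
ΔCt(wild-type) = 29.080 − 17.970 = 11.110
ΔCt(ABCB5-/-) = 29.470 − 17.350 = 12.120
ΔΔCt = 12.120 − 11.110 = 1.010
Fold change = 2^(−1.010) = 0.4965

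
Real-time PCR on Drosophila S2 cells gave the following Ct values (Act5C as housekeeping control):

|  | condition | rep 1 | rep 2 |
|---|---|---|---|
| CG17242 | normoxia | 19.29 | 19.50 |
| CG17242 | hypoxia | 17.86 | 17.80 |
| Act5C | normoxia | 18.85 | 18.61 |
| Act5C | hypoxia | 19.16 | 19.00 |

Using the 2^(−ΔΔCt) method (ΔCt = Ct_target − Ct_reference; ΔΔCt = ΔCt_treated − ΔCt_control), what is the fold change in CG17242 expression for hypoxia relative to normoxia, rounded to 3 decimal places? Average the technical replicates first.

Mean Ct: CG17242 normoxia 19.395; CG17242 hypoxia 17.830; Act5C normoxia 18.730; Act5C hypoxia 19.080
ΔCt(normoxia) = 19.395 − 18.730 = 0.665
ΔCt(hypoxia) = 17.830 − 19.080 = -1.250
ΔΔCt = -1.250 − 0.665 = -1.915
Fold change = 2^(−(-1.915)) = 2^1.915 = 3.7711

3.771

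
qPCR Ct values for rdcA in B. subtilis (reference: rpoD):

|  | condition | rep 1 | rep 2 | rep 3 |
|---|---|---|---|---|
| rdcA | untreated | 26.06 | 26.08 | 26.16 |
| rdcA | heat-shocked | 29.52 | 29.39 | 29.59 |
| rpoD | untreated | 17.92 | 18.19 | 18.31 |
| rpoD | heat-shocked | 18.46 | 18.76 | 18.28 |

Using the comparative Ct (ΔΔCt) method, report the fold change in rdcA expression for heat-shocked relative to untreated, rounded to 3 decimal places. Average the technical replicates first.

Mean Ct: rdcA untreated 26.100; rdcA heat-shocked 29.500; rpoD untreated 18.140; rpoD heat-shocked 18.500
ΔCt(untreated) = 26.100 − 18.140 = 7.960
ΔCt(heat-shocked) = 29.500 − 18.500 = 11.000
ΔΔCt = 11.000 − 7.960 = 3.040
Fold change = 2^(−3.040) = 0.1216

0.122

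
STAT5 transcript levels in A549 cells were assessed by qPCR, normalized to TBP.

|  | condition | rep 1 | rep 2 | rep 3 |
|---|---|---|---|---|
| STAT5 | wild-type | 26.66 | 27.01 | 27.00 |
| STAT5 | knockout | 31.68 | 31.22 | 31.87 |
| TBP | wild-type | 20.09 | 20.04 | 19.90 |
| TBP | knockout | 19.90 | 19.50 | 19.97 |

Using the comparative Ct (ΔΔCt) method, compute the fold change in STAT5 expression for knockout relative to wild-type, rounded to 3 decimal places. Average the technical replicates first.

0.033

Mean Ct: STAT5 wild-type 26.890; STAT5 knockout 31.590; TBP wild-type 20.010; TBP knockout 19.790
ΔCt(wild-type) = 26.890 − 20.010 = 6.880
ΔCt(knockout) = 31.590 − 19.790 = 11.800
ΔΔCt = 11.800 − 6.880 = 4.920
Fold change = 2^(−4.920) = 0.0330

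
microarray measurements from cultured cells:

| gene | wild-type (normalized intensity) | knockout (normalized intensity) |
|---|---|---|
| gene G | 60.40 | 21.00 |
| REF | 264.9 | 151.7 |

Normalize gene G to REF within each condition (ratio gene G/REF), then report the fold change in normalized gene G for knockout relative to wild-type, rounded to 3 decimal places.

gene G/REF (wild-type) = 60.40 / 264.9 = 0.22801
gene G/REF (knockout) = 21.00 / 151.7 = 0.13843
Fold change = 0.13843 / 0.22801 = 0.6071

0.607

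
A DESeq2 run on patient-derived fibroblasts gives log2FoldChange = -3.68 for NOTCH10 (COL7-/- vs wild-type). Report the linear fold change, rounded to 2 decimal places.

0.08

Fold change = 2^(-3.68) = 0.078
That is, NOTCH10 drops to 7.8% of the wild-type level.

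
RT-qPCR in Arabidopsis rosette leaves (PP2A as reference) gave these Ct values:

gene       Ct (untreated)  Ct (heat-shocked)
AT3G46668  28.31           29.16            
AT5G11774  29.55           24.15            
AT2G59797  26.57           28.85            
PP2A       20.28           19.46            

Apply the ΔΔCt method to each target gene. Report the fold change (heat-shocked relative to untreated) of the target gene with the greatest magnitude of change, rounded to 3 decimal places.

AT3G46668: ΔΔCt = (29.16−19.46) − (28.31−20.28) = 9.70 − 8.03 = 1.67; fold change = 2^-1.67 = 0.314
AT5G11774: ΔΔCt = (24.15−19.46) − (29.55−20.28) = 4.69 − 9.27 = -4.58; fold change = 2^4.58 = 23.918
AT2G59797: ΔΔCt = (28.85−19.46) − (26.57−20.28) = 9.39 − 6.29 = 3.10; fold change = 2^-3.10 = 0.117
AT5G11774 has the largest |ΔΔCt| = 4.58.

23.918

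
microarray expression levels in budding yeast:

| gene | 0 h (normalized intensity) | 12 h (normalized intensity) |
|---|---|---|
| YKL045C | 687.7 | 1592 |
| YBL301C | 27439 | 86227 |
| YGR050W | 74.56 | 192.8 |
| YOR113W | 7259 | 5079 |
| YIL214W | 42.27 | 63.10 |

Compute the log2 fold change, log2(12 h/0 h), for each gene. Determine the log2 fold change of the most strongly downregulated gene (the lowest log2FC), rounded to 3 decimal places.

-0.515

log2(1592/687.7) = 1.211  (YKL045C)
log2(86227/27439) = 1.652  (YBL301C)
log2(192.8/74.56) = 1.371  (YGR050W)
log2(5079/7259) = -0.515  (YOR113W)
log2(63.10/42.27) = 0.578  (YIL214W)
YOR113W is most strongly downregulated.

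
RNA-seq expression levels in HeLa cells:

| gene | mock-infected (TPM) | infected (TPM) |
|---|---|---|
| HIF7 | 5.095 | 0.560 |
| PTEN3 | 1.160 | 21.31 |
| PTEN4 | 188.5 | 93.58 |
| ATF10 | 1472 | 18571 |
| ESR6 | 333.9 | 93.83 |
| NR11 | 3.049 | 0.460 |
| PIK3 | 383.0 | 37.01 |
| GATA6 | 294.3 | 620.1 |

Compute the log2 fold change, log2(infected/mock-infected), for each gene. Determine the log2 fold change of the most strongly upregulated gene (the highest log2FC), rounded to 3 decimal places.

4.199

log2(0.560/5.095) = -3.186  (HIF7)
log2(21.31/1.160) = 4.199  (PTEN3)
log2(93.58/188.5) = -1.010  (PTEN4)
log2(18571/1472) = 3.657  (ATF10)
log2(93.83/333.9) = -1.831  (ESR6)
log2(0.460/3.049) = -2.729  (NR11)
log2(37.01/383.0) = -3.371  (PIK3)
log2(620.1/294.3) = 1.075  (GATA6)
PTEN3 is most strongly upregulated.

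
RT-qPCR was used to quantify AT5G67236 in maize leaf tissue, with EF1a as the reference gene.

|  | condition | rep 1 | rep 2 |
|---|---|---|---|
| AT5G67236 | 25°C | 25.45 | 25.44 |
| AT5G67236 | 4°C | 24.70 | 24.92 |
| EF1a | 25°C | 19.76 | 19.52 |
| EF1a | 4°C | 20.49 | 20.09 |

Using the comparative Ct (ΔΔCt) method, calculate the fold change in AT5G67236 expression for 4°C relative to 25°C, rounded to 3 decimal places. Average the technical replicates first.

2.437

Mean Ct: AT5G67236 25°C 25.445; AT5G67236 4°C 24.810; EF1a 25°C 19.640; EF1a 4°C 20.290
ΔCt(25°C) = 25.445 − 19.640 = 5.805
ΔCt(4°C) = 24.810 − 20.290 = 4.520
ΔΔCt = 4.520 − 5.805 = -1.285
Fold change = 2^(−(-1.285)) = 2^1.285 = 2.4368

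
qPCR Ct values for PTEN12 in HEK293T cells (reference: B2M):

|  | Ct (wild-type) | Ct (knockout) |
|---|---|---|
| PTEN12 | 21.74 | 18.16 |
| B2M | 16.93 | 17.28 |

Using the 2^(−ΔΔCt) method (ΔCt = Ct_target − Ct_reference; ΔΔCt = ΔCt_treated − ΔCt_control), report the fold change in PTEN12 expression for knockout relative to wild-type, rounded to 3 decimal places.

15.242

ΔCt(wild-type) = 21.740 − 16.930 = 4.810
ΔCt(knockout) = 18.160 − 17.280 = 0.880
ΔΔCt = 0.880 − 4.810 = -3.930
Fold change = 2^(−(-3.930)) = 2^3.930 = 15.2422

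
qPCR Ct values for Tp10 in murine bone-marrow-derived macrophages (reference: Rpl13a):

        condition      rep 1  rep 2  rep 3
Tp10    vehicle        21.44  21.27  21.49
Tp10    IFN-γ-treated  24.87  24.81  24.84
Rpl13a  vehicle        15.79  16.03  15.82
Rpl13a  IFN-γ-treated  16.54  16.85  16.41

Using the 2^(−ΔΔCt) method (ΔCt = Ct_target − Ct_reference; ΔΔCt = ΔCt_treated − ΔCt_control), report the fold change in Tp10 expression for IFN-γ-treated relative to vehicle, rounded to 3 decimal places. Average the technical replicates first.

Mean Ct: Tp10 vehicle 21.400; Tp10 IFN-γ-treated 24.840; Rpl13a vehicle 15.880; Rpl13a IFN-γ-treated 16.600
ΔCt(vehicle) = 21.400 − 15.880 = 5.520
ΔCt(IFN-γ-treated) = 24.840 − 16.600 = 8.240
ΔΔCt = 8.240 − 5.520 = 2.720
Fold change = 2^(−2.720) = 0.1518

0.152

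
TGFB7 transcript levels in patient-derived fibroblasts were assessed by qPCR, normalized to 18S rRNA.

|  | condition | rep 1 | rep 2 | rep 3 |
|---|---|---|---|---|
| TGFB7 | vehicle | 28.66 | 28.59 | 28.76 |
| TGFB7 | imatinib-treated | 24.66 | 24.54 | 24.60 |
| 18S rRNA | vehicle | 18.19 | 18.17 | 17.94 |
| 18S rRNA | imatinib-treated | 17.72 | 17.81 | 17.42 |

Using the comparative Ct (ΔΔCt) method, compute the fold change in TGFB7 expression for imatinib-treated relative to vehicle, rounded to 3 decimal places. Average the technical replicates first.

12.295

Mean Ct: TGFB7 vehicle 28.670; TGFB7 imatinib-treated 24.600; 18S rRNA vehicle 18.100; 18S rRNA imatinib-treated 17.650
ΔCt(vehicle) = 28.670 − 18.100 = 10.570
ΔCt(imatinib-treated) = 24.600 − 17.650 = 6.950
ΔΔCt = 6.950 − 10.570 = -3.620
Fold change = 2^(−(-3.620)) = 2^3.620 = 12.2950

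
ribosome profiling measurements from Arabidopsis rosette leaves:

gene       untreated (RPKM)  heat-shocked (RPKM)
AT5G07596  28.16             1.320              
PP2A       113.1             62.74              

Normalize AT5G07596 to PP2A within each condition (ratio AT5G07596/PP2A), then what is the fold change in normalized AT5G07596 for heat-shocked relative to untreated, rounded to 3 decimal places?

AT5G07596/PP2A (untreated) = 28.16 / 113.1 = 0.24898
AT5G07596/PP2A (heat-shocked) = 1.320 / 62.74 = 0.021039
Fold change = 0.021039 / 0.24898 = 0.0845

0.085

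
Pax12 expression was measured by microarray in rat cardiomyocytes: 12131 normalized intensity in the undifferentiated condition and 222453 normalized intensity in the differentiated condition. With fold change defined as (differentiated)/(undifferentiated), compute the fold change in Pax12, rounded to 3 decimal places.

Fold change = 222453 / 12131 = 18.3376
Pax12 is upregulated.

18.338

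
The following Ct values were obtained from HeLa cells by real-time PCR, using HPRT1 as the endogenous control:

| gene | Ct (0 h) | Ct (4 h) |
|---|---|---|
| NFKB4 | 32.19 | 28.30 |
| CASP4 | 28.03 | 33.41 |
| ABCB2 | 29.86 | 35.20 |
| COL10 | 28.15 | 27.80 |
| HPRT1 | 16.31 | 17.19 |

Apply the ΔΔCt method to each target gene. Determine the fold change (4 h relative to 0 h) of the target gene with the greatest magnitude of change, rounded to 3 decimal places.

NFKB4: ΔΔCt = (28.30−17.19) − (32.19−16.31) = 11.11 − 15.88 = -4.77; fold change = 2^4.77 = 27.284
CASP4: ΔΔCt = (33.41−17.19) − (28.03−16.31) = 16.22 − 11.72 = 4.50; fold change = 2^-4.50 = 0.044
ABCB2: ΔΔCt = (35.20−17.19) − (29.86−16.31) = 18.01 − 13.55 = 4.46; fold change = 2^-4.46 = 0.045
COL10: ΔΔCt = (27.80−17.19) − (28.15−16.31) = 10.61 − 11.84 = -1.23; fold change = 2^1.23 = 2.346
NFKB4 has the largest |ΔΔCt| = 4.77.

27.284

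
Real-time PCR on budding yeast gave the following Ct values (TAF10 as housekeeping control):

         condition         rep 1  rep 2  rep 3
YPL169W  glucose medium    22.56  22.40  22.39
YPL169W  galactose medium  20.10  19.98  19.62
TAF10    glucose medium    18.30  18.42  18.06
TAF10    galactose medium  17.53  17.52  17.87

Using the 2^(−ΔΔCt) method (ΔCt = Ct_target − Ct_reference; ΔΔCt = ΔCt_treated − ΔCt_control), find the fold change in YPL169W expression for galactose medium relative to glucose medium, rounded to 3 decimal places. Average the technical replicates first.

Mean Ct: YPL169W glucose medium 22.450; YPL169W galactose medium 19.900; TAF10 glucose medium 18.260; TAF10 galactose medium 17.640
ΔCt(glucose medium) = 22.450 − 18.260 = 4.190
ΔCt(galactose medium) = 19.900 − 17.640 = 2.260
ΔΔCt = 2.260 − 4.190 = -1.930
Fold change = 2^(−(-1.930)) = 2^1.930 = 3.8106

3.811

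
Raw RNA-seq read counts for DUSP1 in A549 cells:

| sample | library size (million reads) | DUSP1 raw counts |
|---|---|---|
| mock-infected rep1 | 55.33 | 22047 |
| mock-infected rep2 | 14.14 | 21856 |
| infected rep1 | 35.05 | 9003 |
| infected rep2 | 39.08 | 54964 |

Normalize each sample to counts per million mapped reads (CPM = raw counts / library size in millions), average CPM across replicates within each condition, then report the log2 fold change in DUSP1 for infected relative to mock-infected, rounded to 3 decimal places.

CPM(mock-infected rep1) = 22047 / 55.33 = 398.4638
CPM(mock-infected rep2) = 21856 / 14.14 = 1545.6860
CPM(infected rep1) = 9003 / 35.05 = 256.8616
CPM(infected rep2) = 54964 / 39.08 = 1406.4483
mean CPM(mock-infected) = 972.0749; mean CPM(infected) = 831.6550
Fold change = 831.6550 / 972.0749 = 0.85555
log2(0.85555) = -0.2251

-0.225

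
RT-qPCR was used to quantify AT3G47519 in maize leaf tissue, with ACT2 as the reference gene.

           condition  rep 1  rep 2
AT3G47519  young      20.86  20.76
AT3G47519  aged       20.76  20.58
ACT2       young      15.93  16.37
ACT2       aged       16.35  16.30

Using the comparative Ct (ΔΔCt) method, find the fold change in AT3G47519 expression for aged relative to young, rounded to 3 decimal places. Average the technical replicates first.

Mean Ct: AT3G47519 young 20.810; AT3G47519 aged 20.670; ACT2 young 16.150; ACT2 aged 16.325
ΔCt(young) = 20.810 − 16.150 = 4.660
ΔCt(aged) = 20.670 − 16.325 = 4.345
ΔΔCt = 4.345 − 4.660 = -0.315
Fold change = 2^(−(-0.315)) = 2^0.315 = 1.2440

1.244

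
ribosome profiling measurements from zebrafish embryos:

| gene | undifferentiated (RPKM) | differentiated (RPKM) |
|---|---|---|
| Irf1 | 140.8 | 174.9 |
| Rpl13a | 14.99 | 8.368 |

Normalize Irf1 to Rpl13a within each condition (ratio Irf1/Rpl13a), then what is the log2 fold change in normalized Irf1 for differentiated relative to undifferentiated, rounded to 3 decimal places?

1.154

Irf1/Rpl13a (undifferentiated) = 140.8 / 14.99 = 9.3929
Irf1/Rpl13a (differentiated) = 174.9 / 8.368 = 20.901
Fold change = 20.901 / 9.3929 = 2.2252
log2(2.2252) = 1.1539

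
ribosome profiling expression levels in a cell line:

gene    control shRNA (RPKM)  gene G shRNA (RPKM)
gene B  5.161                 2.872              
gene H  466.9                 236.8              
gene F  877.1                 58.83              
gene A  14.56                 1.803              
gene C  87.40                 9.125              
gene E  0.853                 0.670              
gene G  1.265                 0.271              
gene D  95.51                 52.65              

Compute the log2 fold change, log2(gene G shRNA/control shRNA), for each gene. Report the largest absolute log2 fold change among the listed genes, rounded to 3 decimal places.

3.898

log2(2.872/5.161) = -0.846  (gene B)
log2(236.8/466.9) = -0.979  (gene H)
log2(58.83/877.1) = -3.898  (gene F)
log2(1.803/14.56) = -3.014  (gene A)
log2(9.125/87.40) = -3.260  (gene C)
log2(0.670/0.853) = -0.348  (gene E)
log2(0.271/1.265) = -2.223  (gene G)
log2(52.65/95.51) = -0.859  (gene D)
The largest magnitude belongs to gene F.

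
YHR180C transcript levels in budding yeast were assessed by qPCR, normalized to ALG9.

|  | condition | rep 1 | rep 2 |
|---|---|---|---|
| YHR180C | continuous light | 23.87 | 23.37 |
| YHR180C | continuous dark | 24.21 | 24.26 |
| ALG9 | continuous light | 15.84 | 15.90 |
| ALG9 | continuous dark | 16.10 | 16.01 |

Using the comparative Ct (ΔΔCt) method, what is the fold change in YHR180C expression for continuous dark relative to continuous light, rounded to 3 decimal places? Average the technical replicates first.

Mean Ct: YHR180C continuous light 23.620; YHR180C continuous dark 24.235; ALG9 continuous light 15.870; ALG9 continuous dark 16.055
ΔCt(continuous light) = 23.620 − 15.870 = 7.750
ΔCt(continuous dark) = 24.235 − 16.055 = 8.180
ΔΔCt = 8.180 − 7.750 = 0.430
Fold change = 2^(−0.430) = 0.7423

0.742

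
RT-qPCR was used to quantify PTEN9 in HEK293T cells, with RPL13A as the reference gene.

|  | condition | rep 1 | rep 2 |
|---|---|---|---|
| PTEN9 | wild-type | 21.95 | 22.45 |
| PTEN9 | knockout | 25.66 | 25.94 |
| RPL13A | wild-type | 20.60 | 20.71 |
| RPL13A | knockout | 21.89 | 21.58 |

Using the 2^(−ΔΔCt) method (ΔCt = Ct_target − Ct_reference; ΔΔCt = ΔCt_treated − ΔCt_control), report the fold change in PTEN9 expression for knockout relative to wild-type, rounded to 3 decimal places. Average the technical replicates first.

0.174

Mean Ct: PTEN9 wild-type 22.200; PTEN9 knockout 25.800; RPL13A wild-type 20.655; RPL13A knockout 21.735
ΔCt(wild-type) = 22.200 − 20.655 = 1.545
ΔCt(knockout) = 25.800 − 21.735 = 4.065
ΔΔCt = 4.065 − 1.545 = 2.520
Fold change = 2^(−2.520) = 0.1743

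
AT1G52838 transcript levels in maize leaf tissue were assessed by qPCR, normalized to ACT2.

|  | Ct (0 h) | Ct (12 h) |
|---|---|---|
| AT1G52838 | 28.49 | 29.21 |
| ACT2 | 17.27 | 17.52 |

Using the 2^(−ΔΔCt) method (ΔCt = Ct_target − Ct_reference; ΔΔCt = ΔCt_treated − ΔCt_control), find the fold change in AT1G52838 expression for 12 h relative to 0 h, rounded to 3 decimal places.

0.722

ΔCt(0 h) = 28.490 − 17.270 = 11.220
ΔCt(12 h) = 29.210 − 17.520 = 11.690
ΔΔCt = 11.690 − 11.220 = 0.470
Fold change = 2^(−0.470) = 0.7220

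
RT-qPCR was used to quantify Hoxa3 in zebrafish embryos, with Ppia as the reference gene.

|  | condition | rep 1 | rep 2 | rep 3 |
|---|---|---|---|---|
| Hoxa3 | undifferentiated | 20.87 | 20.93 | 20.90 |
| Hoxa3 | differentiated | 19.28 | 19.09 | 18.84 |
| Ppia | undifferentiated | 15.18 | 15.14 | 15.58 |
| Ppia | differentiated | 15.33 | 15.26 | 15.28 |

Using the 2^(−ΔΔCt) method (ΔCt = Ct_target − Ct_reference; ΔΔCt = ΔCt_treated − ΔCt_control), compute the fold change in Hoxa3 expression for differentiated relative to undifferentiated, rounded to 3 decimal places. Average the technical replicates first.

3.531

Mean Ct: Hoxa3 undifferentiated 20.900; Hoxa3 differentiated 19.070; Ppia undifferentiated 15.300; Ppia differentiated 15.290
ΔCt(undifferentiated) = 20.900 − 15.300 = 5.600
ΔCt(differentiated) = 19.070 − 15.290 = 3.780
ΔΔCt = 3.780 − 5.600 = -1.820
Fold change = 2^(−(-1.820)) = 2^1.820 = 3.5308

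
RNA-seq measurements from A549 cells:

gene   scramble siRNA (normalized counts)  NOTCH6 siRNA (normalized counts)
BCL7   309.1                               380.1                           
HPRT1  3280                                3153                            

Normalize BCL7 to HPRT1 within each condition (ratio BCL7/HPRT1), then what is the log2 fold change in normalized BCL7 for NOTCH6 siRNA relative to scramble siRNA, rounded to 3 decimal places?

0.355

BCL7/HPRT1 (scramble siRNA) = 309.1 / 3280 = 0.094238
BCL7/HPRT1 (NOTCH6 siRNA) = 380.1 / 3153 = 0.12055
Fold change = 0.12055 / 0.094238 = 1.2792
log2(1.2792) = 0.3553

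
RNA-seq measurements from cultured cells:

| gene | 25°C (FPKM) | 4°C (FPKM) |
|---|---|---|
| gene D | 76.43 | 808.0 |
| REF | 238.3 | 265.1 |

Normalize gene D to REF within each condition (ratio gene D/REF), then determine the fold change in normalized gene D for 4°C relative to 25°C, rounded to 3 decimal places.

9.503

gene D/REF (25°C) = 76.43 / 238.3 = 0.32073
gene D/REF (4°C) = 808.0 / 265.1 = 3.0479
Fold change = 3.0479 / 0.32073 = 9.5030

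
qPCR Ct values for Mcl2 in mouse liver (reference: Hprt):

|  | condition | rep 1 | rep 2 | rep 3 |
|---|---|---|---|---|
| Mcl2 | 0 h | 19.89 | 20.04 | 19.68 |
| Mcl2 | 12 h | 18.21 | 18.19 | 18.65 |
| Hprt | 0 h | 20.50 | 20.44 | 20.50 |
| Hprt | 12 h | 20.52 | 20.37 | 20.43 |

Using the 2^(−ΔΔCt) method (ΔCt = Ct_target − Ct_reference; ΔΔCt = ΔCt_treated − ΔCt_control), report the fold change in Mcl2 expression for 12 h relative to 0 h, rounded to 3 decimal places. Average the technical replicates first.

2.789

Mean Ct: Mcl2 0 h 19.870; Mcl2 12 h 18.350; Hprt 0 h 20.480; Hprt 12 h 20.440
ΔCt(0 h) = 19.870 − 20.480 = -0.610
ΔCt(12 h) = 18.350 − 20.440 = -2.090
ΔΔCt = -2.090 − (-0.610) = -1.480
Fold change = 2^(−(-1.480)) = 2^1.480 = 2.7895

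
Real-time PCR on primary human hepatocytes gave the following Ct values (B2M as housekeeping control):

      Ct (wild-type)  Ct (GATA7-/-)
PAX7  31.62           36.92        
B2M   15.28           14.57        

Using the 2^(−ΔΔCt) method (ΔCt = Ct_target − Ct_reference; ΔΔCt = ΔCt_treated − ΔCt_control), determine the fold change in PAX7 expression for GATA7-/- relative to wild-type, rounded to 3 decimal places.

0.016

ΔCt(wild-type) = 31.620 − 15.280 = 16.340
ΔCt(GATA7-/-) = 36.920 − 14.570 = 22.350
ΔΔCt = 22.350 − 16.340 = 6.010
Fold change = 2^(−6.010) = 0.0155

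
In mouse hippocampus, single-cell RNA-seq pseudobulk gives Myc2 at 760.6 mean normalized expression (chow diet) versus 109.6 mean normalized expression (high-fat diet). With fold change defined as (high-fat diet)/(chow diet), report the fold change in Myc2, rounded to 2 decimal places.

0.14

Fold change = 109.6 / 760.6 = 0.144
Myc2 is downregulated.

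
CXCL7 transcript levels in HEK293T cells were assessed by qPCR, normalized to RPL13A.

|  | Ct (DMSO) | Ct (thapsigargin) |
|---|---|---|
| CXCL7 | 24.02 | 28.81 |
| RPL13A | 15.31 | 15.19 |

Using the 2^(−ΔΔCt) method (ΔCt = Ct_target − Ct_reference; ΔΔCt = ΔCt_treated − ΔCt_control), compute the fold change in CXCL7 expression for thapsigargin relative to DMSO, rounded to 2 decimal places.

0.03

ΔCt(DMSO) = 24.020 − 15.310 = 8.710
ΔCt(thapsigargin) = 28.810 − 15.190 = 13.620
ΔΔCt = 13.620 − 8.710 = 4.910
Fold change = 2^(−4.910) = 0.033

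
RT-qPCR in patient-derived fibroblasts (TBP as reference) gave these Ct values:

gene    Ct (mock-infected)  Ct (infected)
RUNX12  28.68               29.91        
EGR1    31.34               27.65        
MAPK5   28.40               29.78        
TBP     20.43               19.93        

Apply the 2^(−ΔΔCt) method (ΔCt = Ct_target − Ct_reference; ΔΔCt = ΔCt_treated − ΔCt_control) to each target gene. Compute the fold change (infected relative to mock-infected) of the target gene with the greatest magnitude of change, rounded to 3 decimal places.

9.126

RUNX12: ΔΔCt = (29.91−19.93) − (28.68−20.43) = 9.98 − 8.25 = 1.73; fold change = 2^-1.73 = 0.301
EGR1: ΔΔCt = (27.65−19.93) − (31.34−20.43) = 7.72 − 10.91 = -3.19; fold change = 2^3.19 = 9.126
MAPK5: ΔΔCt = (29.78−19.93) − (28.40−20.43) = 9.85 − 7.97 = 1.88; fold change = 2^-1.88 = 0.272
EGR1 has the largest |ΔΔCt| = 3.19.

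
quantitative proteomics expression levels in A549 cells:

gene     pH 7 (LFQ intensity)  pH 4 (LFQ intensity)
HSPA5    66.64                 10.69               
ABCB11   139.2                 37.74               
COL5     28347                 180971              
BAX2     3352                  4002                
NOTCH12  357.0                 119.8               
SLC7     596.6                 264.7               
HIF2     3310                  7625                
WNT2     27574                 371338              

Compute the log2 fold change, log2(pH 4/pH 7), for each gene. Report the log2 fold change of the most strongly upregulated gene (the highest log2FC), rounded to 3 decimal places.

log2(10.69/66.64) = -2.640  (HSPA5)
log2(37.74/139.2) = -1.883  (ABCB11)
log2(180971/28347) = 2.674  (COL5)
log2(4002/3352) = 0.256  (BAX2)
log2(119.8/357.0) = -1.575  (NOTCH12)
log2(264.7/596.6) = -1.172  (SLC7)
log2(7625/3310) = 1.204  (HIF2)
log2(371338/27574) = 3.751  (WNT2)
WNT2 is most strongly upregulated.

3.751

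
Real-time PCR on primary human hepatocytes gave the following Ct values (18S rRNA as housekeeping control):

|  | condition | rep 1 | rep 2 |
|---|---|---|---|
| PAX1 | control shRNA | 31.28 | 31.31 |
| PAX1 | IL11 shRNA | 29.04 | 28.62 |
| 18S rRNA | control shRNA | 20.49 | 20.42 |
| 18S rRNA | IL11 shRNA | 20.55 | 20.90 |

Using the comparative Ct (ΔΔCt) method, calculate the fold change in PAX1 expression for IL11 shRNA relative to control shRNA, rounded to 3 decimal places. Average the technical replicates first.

6.658

Mean Ct: PAX1 control shRNA 31.295; PAX1 IL11 shRNA 28.830; 18S rRNA control shRNA 20.455; 18S rRNA IL11 shRNA 20.725
ΔCt(control shRNA) = 31.295 − 20.455 = 10.840
ΔCt(IL11 shRNA) = 28.830 − 20.725 = 8.105
ΔΔCt = 8.105 − 10.840 = -2.735
Fold change = 2^(−(-2.735)) = 2^2.735 = 6.6576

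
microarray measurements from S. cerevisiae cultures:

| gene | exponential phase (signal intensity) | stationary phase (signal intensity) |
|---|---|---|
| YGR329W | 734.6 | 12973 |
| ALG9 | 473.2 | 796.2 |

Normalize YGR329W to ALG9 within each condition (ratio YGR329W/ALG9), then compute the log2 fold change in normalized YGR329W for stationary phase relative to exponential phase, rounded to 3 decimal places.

YGR329W/ALG9 (exponential phase) = 734.6 / 473.2 = 1.5524
YGR329W/ALG9 (stationary phase) = 12973 / 796.2 = 16.294
Fold change = 16.294 / 1.5524 = 10.4957
log2(10.4957) = 3.3917

3.392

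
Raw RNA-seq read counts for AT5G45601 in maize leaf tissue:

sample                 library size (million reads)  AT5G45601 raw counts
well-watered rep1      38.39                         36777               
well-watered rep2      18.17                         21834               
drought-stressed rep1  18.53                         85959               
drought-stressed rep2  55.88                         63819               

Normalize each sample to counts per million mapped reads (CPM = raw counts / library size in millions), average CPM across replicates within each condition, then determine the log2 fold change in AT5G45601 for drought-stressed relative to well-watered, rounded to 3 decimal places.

1.421

CPM(well-watered rep1) = 36777 / 38.39 = 957.9838
CPM(well-watered rep2) = 21834 / 18.17 = 1201.6511
CPM(drought-stressed rep1) = 85959 / 18.53 = 4638.9099
CPM(drought-stressed rep2) = 63819 / 55.88 = 1142.0723
mean CPM(well-watered) = 1079.8175; mean CPM(drought-stressed) = 2890.4911
Fold change = 2890.4911 / 1079.8175 = 2.67683
log2(2.67683) = 1.4205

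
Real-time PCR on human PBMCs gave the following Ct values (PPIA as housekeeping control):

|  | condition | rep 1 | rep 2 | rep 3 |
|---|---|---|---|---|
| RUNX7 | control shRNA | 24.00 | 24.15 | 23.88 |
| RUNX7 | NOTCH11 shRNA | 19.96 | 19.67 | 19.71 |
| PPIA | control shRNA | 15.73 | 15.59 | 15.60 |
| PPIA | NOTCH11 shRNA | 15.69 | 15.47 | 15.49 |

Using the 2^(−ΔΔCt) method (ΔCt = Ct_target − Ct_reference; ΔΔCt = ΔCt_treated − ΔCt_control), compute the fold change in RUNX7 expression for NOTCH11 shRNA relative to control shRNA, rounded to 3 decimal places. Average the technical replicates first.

Mean Ct: RUNX7 control shRNA 24.010; RUNX7 NOTCH11 shRNA 19.780; PPIA control shRNA 15.640; PPIA NOTCH11 shRNA 15.550
ΔCt(control shRNA) = 24.010 − 15.640 = 8.370
ΔCt(NOTCH11 shRNA) = 19.780 − 15.550 = 4.230
ΔΔCt = 4.230 − 8.370 = -4.140
Fold change = 2^(−(-4.140)) = 2^4.140 = 17.6305

17.630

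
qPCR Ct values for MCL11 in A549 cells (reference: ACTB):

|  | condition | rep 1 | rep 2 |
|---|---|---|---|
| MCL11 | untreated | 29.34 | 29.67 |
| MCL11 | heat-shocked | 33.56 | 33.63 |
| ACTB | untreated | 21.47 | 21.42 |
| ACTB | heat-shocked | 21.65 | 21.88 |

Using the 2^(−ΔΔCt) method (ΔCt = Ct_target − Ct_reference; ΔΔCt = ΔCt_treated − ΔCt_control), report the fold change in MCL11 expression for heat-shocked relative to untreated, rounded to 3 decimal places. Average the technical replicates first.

0.073

Mean Ct: MCL11 untreated 29.505; MCL11 heat-shocked 33.595; ACTB untreated 21.445; ACTB heat-shocked 21.765
ΔCt(untreated) = 29.505 − 21.445 = 8.060
ΔCt(heat-shocked) = 33.595 − 21.765 = 11.830
ΔΔCt = 11.830 − 8.060 = 3.770
Fold change = 2^(−3.770) = 0.0733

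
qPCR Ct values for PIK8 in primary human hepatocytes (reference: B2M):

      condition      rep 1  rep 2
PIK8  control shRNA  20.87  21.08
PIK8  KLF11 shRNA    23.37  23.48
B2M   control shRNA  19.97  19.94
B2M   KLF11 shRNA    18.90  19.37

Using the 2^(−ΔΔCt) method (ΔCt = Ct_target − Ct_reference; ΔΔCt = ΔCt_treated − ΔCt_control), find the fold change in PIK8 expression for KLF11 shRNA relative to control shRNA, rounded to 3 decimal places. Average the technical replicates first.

0.104

Mean Ct: PIK8 control shRNA 20.975; PIK8 KLF11 shRNA 23.425; B2M control shRNA 19.955; B2M KLF11 shRNA 19.135
ΔCt(control shRNA) = 20.975 − 19.955 = 1.020
ΔCt(KLF11 shRNA) = 23.425 − 19.135 = 4.290
ΔΔCt = 4.290 − 1.020 = 3.270
Fold change = 2^(−3.270) = 0.1037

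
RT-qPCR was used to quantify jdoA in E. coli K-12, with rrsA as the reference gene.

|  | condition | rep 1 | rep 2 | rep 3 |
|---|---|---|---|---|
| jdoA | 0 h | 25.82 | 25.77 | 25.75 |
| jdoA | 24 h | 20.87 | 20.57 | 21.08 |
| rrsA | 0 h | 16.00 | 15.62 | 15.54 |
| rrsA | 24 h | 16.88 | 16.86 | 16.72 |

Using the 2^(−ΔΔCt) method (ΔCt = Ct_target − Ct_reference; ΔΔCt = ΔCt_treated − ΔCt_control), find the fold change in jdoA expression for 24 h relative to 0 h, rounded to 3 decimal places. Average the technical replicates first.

65.799

Mean Ct: jdoA 0 h 25.780; jdoA 24 h 20.840; rrsA 0 h 15.720; rrsA 24 h 16.820
ΔCt(0 h) = 25.780 − 15.720 = 10.060
ΔCt(24 h) = 20.840 − 16.820 = 4.020
ΔΔCt = 4.020 − 10.060 = -6.040
Fold change = 2^(−(-6.040)) = 2^6.040 = 65.7993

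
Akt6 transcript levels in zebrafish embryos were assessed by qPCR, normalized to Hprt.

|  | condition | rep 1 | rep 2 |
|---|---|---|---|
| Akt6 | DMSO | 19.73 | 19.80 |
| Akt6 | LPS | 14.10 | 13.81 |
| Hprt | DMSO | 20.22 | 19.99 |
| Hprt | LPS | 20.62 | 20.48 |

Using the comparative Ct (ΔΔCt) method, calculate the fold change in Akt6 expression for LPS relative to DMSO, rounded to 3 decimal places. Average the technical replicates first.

76.373

Mean Ct: Akt6 DMSO 19.765; Akt6 LPS 13.955; Hprt DMSO 20.105; Hprt LPS 20.550
ΔCt(DMSO) = 19.765 − 20.105 = -0.340
ΔCt(LPS) = 13.955 − 20.550 = -6.595
ΔΔCt = -6.595 − (-0.340) = -6.255
Fold change = 2^(−(-6.255)) = 2^6.255 = 76.3735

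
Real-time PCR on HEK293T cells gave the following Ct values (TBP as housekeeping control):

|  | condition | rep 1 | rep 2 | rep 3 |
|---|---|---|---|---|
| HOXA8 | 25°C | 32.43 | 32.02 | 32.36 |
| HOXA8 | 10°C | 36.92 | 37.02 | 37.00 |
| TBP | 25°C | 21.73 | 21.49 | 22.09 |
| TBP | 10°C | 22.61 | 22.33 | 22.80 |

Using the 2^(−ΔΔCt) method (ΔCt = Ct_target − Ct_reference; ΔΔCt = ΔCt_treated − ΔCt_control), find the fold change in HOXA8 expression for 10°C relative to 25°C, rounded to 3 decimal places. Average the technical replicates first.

0.067

Mean Ct: HOXA8 25°C 32.270; HOXA8 10°C 36.980; TBP 25°C 21.770; TBP 10°C 22.580
ΔCt(25°C) = 32.270 − 21.770 = 10.500
ΔCt(10°C) = 36.980 − 22.580 = 14.400
ΔΔCt = 14.400 − 10.500 = 3.900
Fold change = 2^(−3.900) = 0.0670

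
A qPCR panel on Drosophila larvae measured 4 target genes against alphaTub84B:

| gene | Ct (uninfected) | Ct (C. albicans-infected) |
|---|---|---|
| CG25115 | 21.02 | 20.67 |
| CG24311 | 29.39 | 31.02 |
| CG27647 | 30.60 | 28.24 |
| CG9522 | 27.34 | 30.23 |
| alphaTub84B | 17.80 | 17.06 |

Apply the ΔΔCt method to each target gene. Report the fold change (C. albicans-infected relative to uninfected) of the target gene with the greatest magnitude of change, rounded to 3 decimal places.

CG25115: ΔΔCt = (20.67−17.06) − (21.02−17.80) = 3.61 − 3.22 = 0.39; fold change = 2^-0.39 = 0.763
CG24311: ΔΔCt = (31.02−17.06) − (29.39−17.80) = 13.96 − 11.59 = 2.37; fold change = 2^-2.37 = 0.193
CG27647: ΔΔCt = (28.24−17.06) − (30.60−17.80) = 11.18 − 12.80 = -1.62; fold change = 2^1.62 = 3.074
CG9522: ΔΔCt = (30.23−17.06) − (27.34−17.80) = 13.17 − 9.54 = 3.63; fold change = 2^-3.63 = 0.081
CG9522 has the largest |ΔΔCt| = 3.63.

0.081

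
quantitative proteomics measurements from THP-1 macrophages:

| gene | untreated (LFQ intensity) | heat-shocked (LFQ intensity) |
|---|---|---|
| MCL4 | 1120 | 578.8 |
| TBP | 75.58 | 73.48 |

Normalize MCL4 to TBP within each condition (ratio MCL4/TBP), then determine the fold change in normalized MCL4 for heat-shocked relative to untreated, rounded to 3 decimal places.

MCL4/TBP (untreated) = 1120 / 75.58 = 14.819
MCL4/TBP (heat-shocked) = 578.8 / 73.48 = 7.877
Fold change = 7.877 / 14.819 = 0.5316

0.532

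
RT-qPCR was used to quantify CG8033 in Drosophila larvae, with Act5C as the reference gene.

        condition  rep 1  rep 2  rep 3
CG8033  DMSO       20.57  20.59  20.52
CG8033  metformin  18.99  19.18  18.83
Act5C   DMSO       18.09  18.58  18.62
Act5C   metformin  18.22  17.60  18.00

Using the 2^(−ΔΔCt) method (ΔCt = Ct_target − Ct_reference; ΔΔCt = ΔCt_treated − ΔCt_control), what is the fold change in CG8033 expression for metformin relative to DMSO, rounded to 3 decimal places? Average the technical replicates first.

Mean Ct: CG8033 DMSO 20.560; CG8033 metformin 19.000; Act5C DMSO 18.430; Act5C metformin 17.940
ΔCt(DMSO) = 20.560 − 18.430 = 2.130
ΔCt(metformin) = 19.000 − 17.940 = 1.060
ΔΔCt = 1.060 − 2.130 = -1.070
Fold change = 2^(−(-1.070)) = 2^1.070 = 2.0994

2.099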